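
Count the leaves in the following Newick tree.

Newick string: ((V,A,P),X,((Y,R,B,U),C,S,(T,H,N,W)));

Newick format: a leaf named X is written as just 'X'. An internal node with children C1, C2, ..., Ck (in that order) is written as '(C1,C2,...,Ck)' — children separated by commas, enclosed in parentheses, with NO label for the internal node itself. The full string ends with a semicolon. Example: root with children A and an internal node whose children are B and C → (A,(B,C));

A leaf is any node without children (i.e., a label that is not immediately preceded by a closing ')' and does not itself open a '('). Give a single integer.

Newick: ((V,A,P),X,((Y,R,B,U),C,S,(T,H,N,W)));
Scan left-to-right; a leaf is any maximal label run not followed by '(':
  pos 2: leaf 'V' → count = 1
  pos 4: leaf 'A' → count = 2
  pos 6: leaf 'P' → count = 3
  pos 9: leaf 'X' → count = 4
  pos 13: leaf 'Y' → count = 5
  pos 15: leaf 'R' → count = 6
  pos 17: leaf 'B' → count = 7
  pos 19: leaf 'U' → count = 8
  pos 22: leaf 'C' → count = 9
  pos 24: leaf 'S' → count = 10
  pos 27: leaf 'T' → count = 11
  pos 29: leaf 'H' → count = 12
  pos 31: leaf 'N' → count = 13
  pos 33: leaf 'W' → count = 14
Total leaves: 14

Answer: 14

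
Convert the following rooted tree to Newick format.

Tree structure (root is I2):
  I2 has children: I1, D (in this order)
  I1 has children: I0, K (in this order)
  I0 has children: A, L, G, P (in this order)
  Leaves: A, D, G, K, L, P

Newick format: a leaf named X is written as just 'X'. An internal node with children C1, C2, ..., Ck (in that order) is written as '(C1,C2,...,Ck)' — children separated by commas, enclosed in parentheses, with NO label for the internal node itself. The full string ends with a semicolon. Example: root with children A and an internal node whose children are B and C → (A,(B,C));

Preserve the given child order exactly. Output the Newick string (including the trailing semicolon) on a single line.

internal I2 with children ['I1', 'D']
  internal I1 with children ['I0', 'K']
    internal I0 with children ['A', 'L', 'G', 'P']
      leaf 'A' → 'A'
      leaf 'L' → 'L'
      leaf 'G' → 'G'
      leaf 'P' → 'P'
    → '(A,L,G,P)'
    leaf 'K' → 'K'
  → '((A,L,G,P),K)'
  leaf 'D' → 'D'
→ '(((A,L,G,P),K),D)'
Final: (((A,L,G,P),K),D);

Answer: (((A,L,G,P),K),D);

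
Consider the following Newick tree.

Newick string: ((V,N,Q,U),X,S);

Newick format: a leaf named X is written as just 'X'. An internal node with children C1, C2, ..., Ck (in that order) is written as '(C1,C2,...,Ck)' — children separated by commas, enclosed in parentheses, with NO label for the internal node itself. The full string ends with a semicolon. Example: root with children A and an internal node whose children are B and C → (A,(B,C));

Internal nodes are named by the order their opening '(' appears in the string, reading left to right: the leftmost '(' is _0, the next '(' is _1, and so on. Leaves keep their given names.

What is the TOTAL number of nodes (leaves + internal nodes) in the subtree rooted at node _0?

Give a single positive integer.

Newick: ((V,N,Q,U),X,S);
Locate _0: it is the '(' at position 0 (the 1st '(' reading left to right).
Query: subtree rooted at _0
_0: subtree_size = 1 + 7
  _1: subtree_size = 1 + 4
    V: subtree_size = 1 + 0
    N: subtree_size = 1 + 0
    Q: subtree_size = 1 + 0
    U: subtree_size = 1 + 0
  X: subtree_size = 1 + 0
  S: subtree_size = 1 + 0
Total subtree size of _0: 8

Answer: 8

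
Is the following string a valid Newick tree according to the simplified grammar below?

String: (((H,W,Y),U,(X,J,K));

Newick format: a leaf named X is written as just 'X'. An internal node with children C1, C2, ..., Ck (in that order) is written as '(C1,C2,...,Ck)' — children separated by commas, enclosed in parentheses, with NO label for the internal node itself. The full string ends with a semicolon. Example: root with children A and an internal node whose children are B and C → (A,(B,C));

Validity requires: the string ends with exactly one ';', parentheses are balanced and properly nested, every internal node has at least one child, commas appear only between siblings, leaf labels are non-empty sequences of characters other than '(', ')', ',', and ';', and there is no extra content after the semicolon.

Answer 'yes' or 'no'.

Answer: no

Derivation:
Input: (((H,W,Y),U,(X,J,K));
Paren balance: 4 '(' vs 3 ')' MISMATCH
Ends with single ';': True
Full parse: FAILS (expected , or ) at pos 20)
Valid: False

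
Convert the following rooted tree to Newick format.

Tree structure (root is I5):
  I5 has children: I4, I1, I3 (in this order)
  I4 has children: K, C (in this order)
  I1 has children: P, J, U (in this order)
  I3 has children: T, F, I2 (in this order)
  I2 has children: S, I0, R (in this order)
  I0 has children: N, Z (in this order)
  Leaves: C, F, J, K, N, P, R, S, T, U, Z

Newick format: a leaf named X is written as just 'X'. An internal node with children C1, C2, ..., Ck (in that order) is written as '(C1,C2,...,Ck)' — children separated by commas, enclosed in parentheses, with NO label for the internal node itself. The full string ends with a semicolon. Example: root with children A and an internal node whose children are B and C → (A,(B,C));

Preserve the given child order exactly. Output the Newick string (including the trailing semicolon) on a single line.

Answer: ((K,C),(P,J,U),(T,F,(S,(N,Z),R)));

Derivation:
internal I5 with children ['I4', 'I1', 'I3']
  internal I4 with children ['K', 'C']
    leaf 'K' → 'K'
    leaf 'C' → 'C'
  → '(K,C)'
  internal I1 with children ['P', 'J', 'U']
    leaf 'P' → 'P'
    leaf 'J' → 'J'
    leaf 'U' → 'U'
  → '(P,J,U)'
  internal I3 with children ['T', 'F', 'I2']
    leaf 'T' → 'T'
    leaf 'F' → 'F'
    internal I2 with children ['S', 'I0', 'R']
      leaf 'S' → 'S'
      internal I0 with children ['N', 'Z']
        leaf 'N' → 'N'
        leaf 'Z' → 'Z'
      → '(N,Z)'
      leaf 'R' → 'R'
    → '(S,(N,Z),R)'
  → '(T,F,(S,(N,Z),R))'
→ '((K,C),(P,J,U),(T,F,(S,(N,Z),R)))'
Final: ((K,C),(P,J,U),(T,F,(S,(N,Z),R)));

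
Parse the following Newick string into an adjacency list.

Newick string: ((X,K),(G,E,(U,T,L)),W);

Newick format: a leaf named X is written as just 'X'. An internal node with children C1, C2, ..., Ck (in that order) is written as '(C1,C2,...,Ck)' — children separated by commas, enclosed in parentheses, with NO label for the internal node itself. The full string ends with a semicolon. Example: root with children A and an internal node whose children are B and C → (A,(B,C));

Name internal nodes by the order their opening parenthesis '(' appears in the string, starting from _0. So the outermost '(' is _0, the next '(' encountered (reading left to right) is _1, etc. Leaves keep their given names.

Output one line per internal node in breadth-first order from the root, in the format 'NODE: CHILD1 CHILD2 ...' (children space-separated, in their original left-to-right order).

Answer: _0: _1 _2 W
_1: X K
_2: G E _3
_3: U T L

Derivation:
Input: ((X,K),(G,E,(U,T,L)),W);
Scanning left-to-right, naming '(' by encounter order:
  pos 0: '(' -> open internal node _0 (depth 1)
  pos 1: '(' -> open internal node _1 (depth 2)
  pos 5: ')' -> close internal node _1 (now at depth 1)
  pos 7: '(' -> open internal node _2 (depth 2)
  pos 12: '(' -> open internal node _3 (depth 3)
  pos 18: ')' -> close internal node _3 (now at depth 2)
  pos 19: ')' -> close internal node _2 (now at depth 1)
  pos 22: ')' -> close internal node _0 (now at depth 0)
Total internal nodes: 4
BFS adjacency from root:
  _0: _1 _2 W
  _1: X K
  _2: G E _3
  _3: U T L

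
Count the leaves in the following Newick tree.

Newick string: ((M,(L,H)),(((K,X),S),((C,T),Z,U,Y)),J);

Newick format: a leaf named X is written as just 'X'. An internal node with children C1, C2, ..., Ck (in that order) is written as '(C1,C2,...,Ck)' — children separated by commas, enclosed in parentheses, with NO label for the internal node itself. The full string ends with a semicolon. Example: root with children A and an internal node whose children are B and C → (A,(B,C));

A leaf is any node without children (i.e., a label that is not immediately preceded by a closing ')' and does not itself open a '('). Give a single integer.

Newick: ((M,(L,H)),(((K,X),S),((C,T),Z,U,Y)),J);
Scan left-to-right; a leaf is any maximal label run not followed by '(':
  pos 2: leaf 'M' → count = 1
  pos 5: leaf 'L' → count = 2
  pos 7: leaf 'H' → count = 3
  pos 14: leaf 'K' → count = 4
  pos 16: leaf 'X' → count = 5
  pos 19: leaf 'S' → count = 6
  pos 24: leaf 'C' → count = 7
  pos 26: leaf 'T' → count = 8
  pos 29: leaf 'Z' → count = 9
  pos 31: leaf 'U' → count = 10
  pos 33: leaf 'Y' → count = 11
  pos 37: leaf 'J' → count = 12
Total leaves: 12

Answer: 12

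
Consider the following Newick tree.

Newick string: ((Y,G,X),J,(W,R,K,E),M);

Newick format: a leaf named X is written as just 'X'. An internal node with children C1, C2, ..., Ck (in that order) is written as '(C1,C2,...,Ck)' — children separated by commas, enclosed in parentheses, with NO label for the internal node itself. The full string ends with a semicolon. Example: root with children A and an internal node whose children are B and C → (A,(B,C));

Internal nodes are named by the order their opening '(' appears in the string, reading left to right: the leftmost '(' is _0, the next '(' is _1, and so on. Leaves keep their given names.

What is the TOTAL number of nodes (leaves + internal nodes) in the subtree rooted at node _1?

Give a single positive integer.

Answer: 4

Derivation:
Newick: ((Y,G,X),J,(W,R,K,E),M);
Locate _1: it is the '(' at position 1 (the 2nd '(' reading left to right).
Query: subtree rooted at _1
_1: subtree_size = 1 + 3
  Y: subtree_size = 1 + 0
  G: subtree_size = 1 + 0
  X: subtree_size = 1 + 0
Total subtree size of _1: 4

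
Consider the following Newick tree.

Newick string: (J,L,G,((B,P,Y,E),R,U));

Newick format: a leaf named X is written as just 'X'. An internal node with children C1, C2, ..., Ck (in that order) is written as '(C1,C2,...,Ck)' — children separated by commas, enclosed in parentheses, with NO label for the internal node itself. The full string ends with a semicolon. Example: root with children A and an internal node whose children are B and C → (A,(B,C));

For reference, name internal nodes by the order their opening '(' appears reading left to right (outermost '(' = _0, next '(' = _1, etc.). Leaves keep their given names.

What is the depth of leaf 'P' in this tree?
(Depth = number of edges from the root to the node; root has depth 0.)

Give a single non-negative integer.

Newick: (J,L,G,((B,P,Y,E),R,U));
Naming internals by '(' encounter order: outermost '(' = _0, next = _1, ...
Query node: P
Path from root: _0 -> _1 -> _2 -> P
Depth of P: 3 (number of edges from root)

Answer: 3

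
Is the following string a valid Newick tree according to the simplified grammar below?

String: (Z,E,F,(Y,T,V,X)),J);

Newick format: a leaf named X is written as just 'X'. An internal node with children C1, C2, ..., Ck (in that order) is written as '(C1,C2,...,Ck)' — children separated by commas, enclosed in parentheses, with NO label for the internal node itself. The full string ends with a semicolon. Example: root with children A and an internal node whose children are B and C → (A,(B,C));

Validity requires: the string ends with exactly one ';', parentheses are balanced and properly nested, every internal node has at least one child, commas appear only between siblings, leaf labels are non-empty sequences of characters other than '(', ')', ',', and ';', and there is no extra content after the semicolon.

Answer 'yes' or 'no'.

Answer: no

Derivation:
Input: (Z,E,F,(Y,T,V,X)),J);
Paren balance: 2 '(' vs 3 ')' MISMATCH
Ends with single ';': True
Full parse: FAILS (extra content after tree at pos 17)
Valid: False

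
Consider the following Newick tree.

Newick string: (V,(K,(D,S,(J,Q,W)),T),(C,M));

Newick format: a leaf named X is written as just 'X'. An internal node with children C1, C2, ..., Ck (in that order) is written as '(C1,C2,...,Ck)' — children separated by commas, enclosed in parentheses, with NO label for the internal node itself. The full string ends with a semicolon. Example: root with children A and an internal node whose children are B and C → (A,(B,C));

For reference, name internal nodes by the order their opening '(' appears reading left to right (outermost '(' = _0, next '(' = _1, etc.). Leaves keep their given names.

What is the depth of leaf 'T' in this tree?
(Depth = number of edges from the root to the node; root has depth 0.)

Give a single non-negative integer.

Newick: (V,(K,(D,S,(J,Q,W)),T),(C,M));
Naming internals by '(' encounter order: outermost '(' = _0, next = _1, ...
Query node: T
Path from root: _0 -> _1 -> T
Depth of T: 2 (number of edges from root)

Answer: 2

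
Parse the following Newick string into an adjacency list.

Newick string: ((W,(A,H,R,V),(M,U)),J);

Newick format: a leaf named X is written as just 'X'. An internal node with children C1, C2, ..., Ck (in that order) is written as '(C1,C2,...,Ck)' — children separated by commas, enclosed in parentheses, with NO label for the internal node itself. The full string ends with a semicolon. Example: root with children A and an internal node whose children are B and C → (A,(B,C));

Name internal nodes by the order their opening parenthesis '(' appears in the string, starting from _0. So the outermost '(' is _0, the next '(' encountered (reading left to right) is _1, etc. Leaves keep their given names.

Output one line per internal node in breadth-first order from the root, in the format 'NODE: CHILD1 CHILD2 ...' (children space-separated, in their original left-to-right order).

Input: ((W,(A,H,R,V),(M,U)),J);
Scanning left-to-right, naming '(' by encounter order:
  pos 0: '(' -> open internal node _0 (depth 1)
  pos 1: '(' -> open internal node _1 (depth 2)
  pos 4: '(' -> open internal node _2 (depth 3)
  pos 12: ')' -> close internal node _2 (now at depth 2)
  pos 14: '(' -> open internal node _3 (depth 3)
  pos 18: ')' -> close internal node _3 (now at depth 2)
  pos 19: ')' -> close internal node _1 (now at depth 1)
  pos 22: ')' -> close internal node _0 (now at depth 0)
Total internal nodes: 4
BFS adjacency from root:
  _0: _1 J
  _1: W _2 _3
  _2: A H R V
  _3: M U

Answer: _0: _1 J
_1: W _2 _3
_2: A H R V
_3: M U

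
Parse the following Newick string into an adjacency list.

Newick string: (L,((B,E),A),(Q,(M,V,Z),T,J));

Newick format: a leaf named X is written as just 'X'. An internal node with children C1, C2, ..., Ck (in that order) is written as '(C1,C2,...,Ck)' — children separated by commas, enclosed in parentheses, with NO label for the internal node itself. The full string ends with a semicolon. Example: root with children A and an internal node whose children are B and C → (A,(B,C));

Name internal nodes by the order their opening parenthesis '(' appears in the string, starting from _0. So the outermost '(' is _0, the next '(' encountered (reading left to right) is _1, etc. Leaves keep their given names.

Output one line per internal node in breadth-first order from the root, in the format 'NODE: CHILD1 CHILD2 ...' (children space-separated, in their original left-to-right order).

Input: (L,((B,E),A),(Q,(M,V,Z),T,J));
Scanning left-to-right, naming '(' by encounter order:
  pos 0: '(' -> open internal node _0 (depth 1)
  pos 3: '(' -> open internal node _1 (depth 2)
  pos 4: '(' -> open internal node _2 (depth 3)
  pos 8: ')' -> close internal node _2 (now at depth 2)
  pos 11: ')' -> close internal node _1 (now at depth 1)
  pos 13: '(' -> open internal node _3 (depth 2)
  pos 16: '(' -> open internal node _4 (depth 3)
  pos 22: ')' -> close internal node _4 (now at depth 2)
  pos 27: ')' -> close internal node _3 (now at depth 1)
  pos 28: ')' -> close internal node _0 (now at depth 0)
Total internal nodes: 5
BFS adjacency from root:
  _0: L _1 _3
  _1: _2 A
  _3: Q _4 T J
  _2: B E
  _4: M V Z

Answer: _0: L _1 _3
_1: _2 A
_3: Q _4 T J
_2: B E
_4: M V Z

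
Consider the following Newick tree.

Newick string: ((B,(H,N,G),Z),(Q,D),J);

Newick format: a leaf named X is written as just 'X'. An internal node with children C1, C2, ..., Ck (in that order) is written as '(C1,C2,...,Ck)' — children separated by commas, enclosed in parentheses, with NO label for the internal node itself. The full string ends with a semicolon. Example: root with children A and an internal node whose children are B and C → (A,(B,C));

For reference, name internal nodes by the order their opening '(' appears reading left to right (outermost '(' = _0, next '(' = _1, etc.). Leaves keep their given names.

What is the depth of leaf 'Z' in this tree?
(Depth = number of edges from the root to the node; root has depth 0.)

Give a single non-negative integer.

Answer: 2

Derivation:
Newick: ((B,(H,N,G),Z),(Q,D),J);
Naming internals by '(' encounter order: outermost '(' = _0, next = _1, ...
Query node: Z
Path from root: _0 -> _1 -> Z
Depth of Z: 2 (number of edges from root)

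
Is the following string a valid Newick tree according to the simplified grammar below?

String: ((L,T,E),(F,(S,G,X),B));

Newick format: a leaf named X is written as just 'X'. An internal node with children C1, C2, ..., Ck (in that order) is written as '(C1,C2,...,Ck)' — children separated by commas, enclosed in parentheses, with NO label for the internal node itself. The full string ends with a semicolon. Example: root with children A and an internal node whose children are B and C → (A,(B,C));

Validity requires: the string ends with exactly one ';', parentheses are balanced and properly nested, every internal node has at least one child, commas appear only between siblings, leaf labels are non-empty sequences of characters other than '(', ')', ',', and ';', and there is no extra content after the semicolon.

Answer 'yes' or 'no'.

Answer: yes

Derivation:
Input: ((L,T,E),(F,(S,G,X),B));
Paren balance: 4 '(' vs 4 ')' OK
Ends with single ';': True
Full parse: OK
Valid: True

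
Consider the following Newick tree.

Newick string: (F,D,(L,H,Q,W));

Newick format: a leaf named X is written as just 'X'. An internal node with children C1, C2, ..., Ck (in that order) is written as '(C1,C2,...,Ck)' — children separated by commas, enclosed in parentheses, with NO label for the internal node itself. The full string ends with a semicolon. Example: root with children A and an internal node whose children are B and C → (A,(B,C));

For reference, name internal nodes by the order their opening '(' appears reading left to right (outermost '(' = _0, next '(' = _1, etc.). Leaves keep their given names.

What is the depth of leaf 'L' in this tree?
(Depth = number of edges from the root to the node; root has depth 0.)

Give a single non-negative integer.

Answer: 2

Derivation:
Newick: (F,D,(L,H,Q,W));
Naming internals by '(' encounter order: outermost '(' = _0, next = _1, ...
Query node: L
Path from root: _0 -> _1 -> L
Depth of L: 2 (number of edges from root)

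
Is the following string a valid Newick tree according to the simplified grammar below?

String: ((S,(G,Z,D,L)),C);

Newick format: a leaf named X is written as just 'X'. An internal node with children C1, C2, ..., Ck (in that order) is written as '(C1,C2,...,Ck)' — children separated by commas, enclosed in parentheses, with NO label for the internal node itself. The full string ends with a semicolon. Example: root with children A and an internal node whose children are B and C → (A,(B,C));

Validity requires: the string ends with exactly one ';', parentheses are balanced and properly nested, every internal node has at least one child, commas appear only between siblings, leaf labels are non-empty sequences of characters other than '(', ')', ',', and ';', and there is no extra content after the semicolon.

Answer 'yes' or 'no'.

Input: ((S,(G,Z,D,L)),C);
Paren balance: 3 '(' vs 3 ')' OK
Ends with single ';': True
Full parse: OK
Valid: True

Answer: yes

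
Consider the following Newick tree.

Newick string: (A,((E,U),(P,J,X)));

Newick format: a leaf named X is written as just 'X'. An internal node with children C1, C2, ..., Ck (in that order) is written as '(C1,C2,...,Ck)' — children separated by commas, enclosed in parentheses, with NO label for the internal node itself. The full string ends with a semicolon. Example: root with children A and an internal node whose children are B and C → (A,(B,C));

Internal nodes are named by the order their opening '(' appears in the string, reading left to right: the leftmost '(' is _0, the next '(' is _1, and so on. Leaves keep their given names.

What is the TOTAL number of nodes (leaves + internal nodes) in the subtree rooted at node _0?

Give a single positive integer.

Answer: 10

Derivation:
Newick: (A,((E,U),(P,J,X)));
Locate _0: it is the '(' at position 0 (the 1st '(' reading left to right).
Query: subtree rooted at _0
_0: subtree_size = 1 + 9
  A: subtree_size = 1 + 0
  _1: subtree_size = 1 + 7
    _2: subtree_size = 1 + 2
      E: subtree_size = 1 + 0
      U: subtree_size = 1 + 0
    _3: subtree_size = 1 + 3
      P: subtree_size = 1 + 0
      J: subtree_size = 1 + 0
      X: subtree_size = 1 + 0
Total subtree size of _0: 10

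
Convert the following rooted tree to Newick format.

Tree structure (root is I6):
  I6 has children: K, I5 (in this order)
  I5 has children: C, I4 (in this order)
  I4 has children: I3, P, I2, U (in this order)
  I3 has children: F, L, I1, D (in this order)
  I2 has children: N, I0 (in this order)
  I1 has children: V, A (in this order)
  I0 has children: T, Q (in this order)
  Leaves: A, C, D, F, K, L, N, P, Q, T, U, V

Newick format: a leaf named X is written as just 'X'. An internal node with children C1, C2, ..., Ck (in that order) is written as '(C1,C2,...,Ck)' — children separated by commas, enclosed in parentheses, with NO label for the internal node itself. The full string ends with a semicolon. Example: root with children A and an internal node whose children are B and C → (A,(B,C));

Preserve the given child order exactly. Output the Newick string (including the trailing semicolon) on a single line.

internal I6 with children ['K', 'I5']
  leaf 'K' → 'K'
  internal I5 with children ['C', 'I4']
    leaf 'C' → 'C'
    internal I4 with children ['I3', 'P', 'I2', 'U']
      internal I3 with children ['F', 'L', 'I1', 'D']
        leaf 'F' → 'F'
        leaf 'L' → 'L'
        internal I1 with children ['V', 'A']
          leaf 'V' → 'V'
          leaf 'A' → 'A'
        → '(V,A)'
        leaf 'D' → 'D'
      → '(F,L,(V,A),D)'
      leaf 'P' → 'P'
      internal I2 with children ['N', 'I0']
        leaf 'N' → 'N'
        internal I0 with children ['T', 'Q']
          leaf 'T' → 'T'
          leaf 'Q' → 'Q'
        → '(T,Q)'
      → '(N,(T,Q))'
      leaf 'U' → 'U'
    → '((F,L,(V,A),D),P,(N,(T,Q)),U)'
  → '(C,((F,L,(V,A),D),P,(N,(T,Q)),U))'
→ '(K,(C,((F,L,(V,A),D),P,(N,(T,Q)),U)))'
Final: (K,(C,((F,L,(V,A),D),P,(N,(T,Q)),U)));

Answer: (K,(C,((F,L,(V,A),D),P,(N,(T,Q)),U)));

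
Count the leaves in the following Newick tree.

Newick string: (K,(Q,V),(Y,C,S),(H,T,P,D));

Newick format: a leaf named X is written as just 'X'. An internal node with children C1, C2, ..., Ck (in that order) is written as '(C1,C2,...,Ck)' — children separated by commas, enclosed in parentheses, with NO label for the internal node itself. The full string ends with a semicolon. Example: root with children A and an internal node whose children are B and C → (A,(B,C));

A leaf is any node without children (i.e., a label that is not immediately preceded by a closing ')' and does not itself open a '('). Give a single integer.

Answer: 10

Derivation:
Newick: (K,(Q,V),(Y,C,S),(H,T,P,D));
Scan left-to-right; a leaf is any maximal label run not followed by '(':
  pos 1: leaf 'K' → count = 1
  pos 4: leaf 'Q' → count = 2
  pos 6: leaf 'V' → count = 3
  pos 10: leaf 'Y' → count = 4
  pos 12: leaf 'C' → count = 5
  pos 14: leaf 'S' → count = 6
  pos 18: leaf 'H' → count = 7
  pos 20: leaf 'T' → count = 8
  pos 22: leaf 'P' → count = 9
  pos 24: leaf 'D' → count = 10
Total leaves: 10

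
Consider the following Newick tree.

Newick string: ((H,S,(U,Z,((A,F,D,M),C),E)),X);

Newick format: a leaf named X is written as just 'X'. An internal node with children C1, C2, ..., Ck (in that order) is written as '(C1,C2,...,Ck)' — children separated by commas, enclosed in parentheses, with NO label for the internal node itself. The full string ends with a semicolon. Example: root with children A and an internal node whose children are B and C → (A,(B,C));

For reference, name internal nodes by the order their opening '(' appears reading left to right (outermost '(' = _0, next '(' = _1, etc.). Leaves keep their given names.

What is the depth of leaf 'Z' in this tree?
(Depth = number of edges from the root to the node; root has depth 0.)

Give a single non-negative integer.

Answer: 3

Derivation:
Newick: ((H,S,(U,Z,((A,F,D,M),C),E)),X);
Naming internals by '(' encounter order: outermost '(' = _0, next = _1, ...
Query node: Z
Path from root: _0 -> _1 -> _2 -> Z
Depth of Z: 3 (number of edges from root)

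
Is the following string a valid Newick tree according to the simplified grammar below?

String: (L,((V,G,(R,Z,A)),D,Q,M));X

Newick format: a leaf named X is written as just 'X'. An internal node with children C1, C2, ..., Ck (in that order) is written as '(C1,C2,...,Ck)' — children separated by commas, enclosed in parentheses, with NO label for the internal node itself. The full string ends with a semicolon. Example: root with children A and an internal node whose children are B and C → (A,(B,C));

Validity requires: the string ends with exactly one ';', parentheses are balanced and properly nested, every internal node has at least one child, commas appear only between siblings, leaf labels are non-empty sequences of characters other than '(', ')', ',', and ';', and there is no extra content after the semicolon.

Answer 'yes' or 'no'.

Answer: no

Derivation:
Input: (L,((V,G,(R,Z,A)),D,Q,M));X
Paren balance: 4 '(' vs 4 ')' OK
Ends with single ';': False
Full parse: FAILS (must end with ;)
Valid: False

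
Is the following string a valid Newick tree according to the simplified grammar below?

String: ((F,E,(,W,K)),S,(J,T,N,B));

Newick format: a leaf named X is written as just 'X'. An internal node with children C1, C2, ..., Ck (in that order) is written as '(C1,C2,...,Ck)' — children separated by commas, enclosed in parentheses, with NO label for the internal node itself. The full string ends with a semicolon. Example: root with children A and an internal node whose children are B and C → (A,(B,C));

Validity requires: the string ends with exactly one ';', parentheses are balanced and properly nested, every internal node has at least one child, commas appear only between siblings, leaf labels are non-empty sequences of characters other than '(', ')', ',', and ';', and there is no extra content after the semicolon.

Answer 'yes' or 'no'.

Answer: no

Derivation:
Input: ((F,E,(,W,K)),S,(J,T,N,B));
Paren balance: 4 '(' vs 4 ')' OK
Ends with single ';': True
Full parse: FAILS (empty leaf label at pos 7)
Valid: False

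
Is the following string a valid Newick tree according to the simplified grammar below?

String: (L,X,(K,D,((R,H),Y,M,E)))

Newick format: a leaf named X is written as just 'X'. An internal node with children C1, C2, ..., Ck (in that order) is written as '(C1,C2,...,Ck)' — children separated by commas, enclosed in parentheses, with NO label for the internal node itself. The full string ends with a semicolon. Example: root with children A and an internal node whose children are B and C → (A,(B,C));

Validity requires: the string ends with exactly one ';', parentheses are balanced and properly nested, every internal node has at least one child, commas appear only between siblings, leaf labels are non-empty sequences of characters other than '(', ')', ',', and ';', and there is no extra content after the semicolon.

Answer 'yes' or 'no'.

Input: (L,X,(K,D,((R,H),Y,M,E)))
Paren balance: 4 '(' vs 4 ')' OK
Ends with single ';': False
Full parse: FAILS (must end with ;)
Valid: False

Answer: no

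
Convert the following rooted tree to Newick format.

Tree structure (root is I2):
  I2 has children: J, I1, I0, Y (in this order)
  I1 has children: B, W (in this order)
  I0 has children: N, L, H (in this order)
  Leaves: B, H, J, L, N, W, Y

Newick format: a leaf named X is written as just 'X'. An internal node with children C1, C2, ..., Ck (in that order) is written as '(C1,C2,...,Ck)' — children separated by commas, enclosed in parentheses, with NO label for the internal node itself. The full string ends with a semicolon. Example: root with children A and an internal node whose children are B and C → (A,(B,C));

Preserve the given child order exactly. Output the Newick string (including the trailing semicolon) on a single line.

Answer: (J,(B,W),(N,L,H),Y);

Derivation:
internal I2 with children ['J', 'I1', 'I0', 'Y']
  leaf 'J' → 'J'
  internal I1 with children ['B', 'W']
    leaf 'B' → 'B'
    leaf 'W' → 'W'
  → '(B,W)'
  internal I0 with children ['N', 'L', 'H']
    leaf 'N' → 'N'
    leaf 'L' → 'L'
    leaf 'H' → 'H'
  → '(N,L,H)'
  leaf 'Y' → 'Y'
→ '(J,(B,W),(N,L,H),Y)'
Final: (J,(B,W),(N,L,H),Y);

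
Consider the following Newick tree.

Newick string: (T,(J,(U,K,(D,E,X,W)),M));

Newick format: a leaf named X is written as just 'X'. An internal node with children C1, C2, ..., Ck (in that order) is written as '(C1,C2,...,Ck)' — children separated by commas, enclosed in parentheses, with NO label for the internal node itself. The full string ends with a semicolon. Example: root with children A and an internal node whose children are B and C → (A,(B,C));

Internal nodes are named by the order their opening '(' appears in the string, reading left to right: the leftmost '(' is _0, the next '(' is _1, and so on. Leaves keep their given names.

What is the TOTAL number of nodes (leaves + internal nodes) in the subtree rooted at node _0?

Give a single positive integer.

Answer: 13

Derivation:
Newick: (T,(J,(U,K,(D,E,X,W)),M));
Locate _0: it is the '(' at position 0 (the 1st '(' reading left to right).
Query: subtree rooted at _0
_0: subtree_size = 1 + 12
  T: subtree_size = 1 + 0
  _1: subtree_size = 1 + 10
    J: subtree_size = 1 + 0
    _2: subtree_size = 1 + 7
      U: subtree_size = 1 + 0
      K: subtree_size = 1 + 0
      _3: subtree_size = 1 + 4
        D: subtree_size = 1 + 0
        E: subtree_size = 1 + 0
        X: subtree_size = 1 + 0
        W: subtree_size = 1 + 0
    M: subtree_size = 1 + 0
Total subtree size of _0: 13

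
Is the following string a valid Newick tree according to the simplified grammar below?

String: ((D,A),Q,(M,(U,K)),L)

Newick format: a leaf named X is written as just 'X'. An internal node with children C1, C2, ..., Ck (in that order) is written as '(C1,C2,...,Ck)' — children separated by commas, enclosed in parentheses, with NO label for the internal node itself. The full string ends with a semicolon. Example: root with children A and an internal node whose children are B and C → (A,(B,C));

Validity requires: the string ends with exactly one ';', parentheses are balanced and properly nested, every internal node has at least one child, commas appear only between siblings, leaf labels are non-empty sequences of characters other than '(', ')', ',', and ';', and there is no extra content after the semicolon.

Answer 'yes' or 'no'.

Answer: no

Derivation:
Input: ((D,A),Q,(M,(U,K)),L)
Paren balance: 4 '(' vs 4 ')' OK
Ends with single ';': False
Full parse: FAILS (must end with ;)
Valid: False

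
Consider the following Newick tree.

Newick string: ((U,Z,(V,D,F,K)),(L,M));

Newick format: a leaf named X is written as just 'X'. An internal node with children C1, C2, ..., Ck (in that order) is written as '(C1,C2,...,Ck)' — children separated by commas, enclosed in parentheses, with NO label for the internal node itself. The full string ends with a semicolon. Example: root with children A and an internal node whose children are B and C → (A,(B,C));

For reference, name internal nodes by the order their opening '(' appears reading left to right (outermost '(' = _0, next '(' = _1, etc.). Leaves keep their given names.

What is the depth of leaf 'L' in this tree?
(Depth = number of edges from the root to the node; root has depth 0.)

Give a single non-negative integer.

Newick: ((U,Z,(V,D,F,K)),(L,M));
Naming internals by '(' encounter order: outermost '(' = _0, next = _1, ...
Query node: L
Path from root: _0 -> _3 -> L
Depth of L: 2 (number of edges from root)

Answer: 2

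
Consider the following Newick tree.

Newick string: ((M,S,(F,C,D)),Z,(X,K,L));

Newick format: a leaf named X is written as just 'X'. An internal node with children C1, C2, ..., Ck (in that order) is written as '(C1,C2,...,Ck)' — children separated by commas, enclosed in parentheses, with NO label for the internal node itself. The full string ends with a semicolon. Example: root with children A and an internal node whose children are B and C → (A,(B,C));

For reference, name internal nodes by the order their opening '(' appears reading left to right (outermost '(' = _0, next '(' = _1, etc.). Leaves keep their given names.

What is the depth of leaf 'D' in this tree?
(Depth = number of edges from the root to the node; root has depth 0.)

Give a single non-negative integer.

Newick: ((M,S,(F,C,D)),Z,(X,K,L));
Naming internals by '(' encounter order: outermost '(' = _0, next = _1, ...
Query node: D
Path from root: _0 -> _1 -> _2 -> D
Depth of D: 3 (number of edges from root)

Answer: 3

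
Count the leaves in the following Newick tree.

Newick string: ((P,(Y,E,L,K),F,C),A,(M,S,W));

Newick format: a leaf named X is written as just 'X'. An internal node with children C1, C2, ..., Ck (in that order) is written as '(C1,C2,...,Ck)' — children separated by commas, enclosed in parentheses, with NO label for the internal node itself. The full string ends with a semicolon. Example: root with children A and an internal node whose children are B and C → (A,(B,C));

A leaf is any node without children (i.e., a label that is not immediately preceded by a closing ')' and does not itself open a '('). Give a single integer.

Newick: ((P,(Y,E,L,K),F,C),A,(M,S,W));
Scan left-to-right; a leaf is any maximal label run not followed by '(':
  pos 2: leaf 'P' → count = 1
  pos 5: leaf 'Y' → count = 2
  pos 7: leaf 'E' → count = 3
  pos 9: leaf 'L' → count = 4
  pos 11: leaf 'K' → count = 5
  pos 14: leaf 'F' → count = 6
  pos 16: leaf 'C' → count = 7
  pos 19: leaf 'A' → count = 8
  pos 22: leaf 'M' → count = 9
  pos 24: leaf 'S' → count = 10
  pos 26: leaf 'W' → count = 11
Total leaves: 11

Answer: 11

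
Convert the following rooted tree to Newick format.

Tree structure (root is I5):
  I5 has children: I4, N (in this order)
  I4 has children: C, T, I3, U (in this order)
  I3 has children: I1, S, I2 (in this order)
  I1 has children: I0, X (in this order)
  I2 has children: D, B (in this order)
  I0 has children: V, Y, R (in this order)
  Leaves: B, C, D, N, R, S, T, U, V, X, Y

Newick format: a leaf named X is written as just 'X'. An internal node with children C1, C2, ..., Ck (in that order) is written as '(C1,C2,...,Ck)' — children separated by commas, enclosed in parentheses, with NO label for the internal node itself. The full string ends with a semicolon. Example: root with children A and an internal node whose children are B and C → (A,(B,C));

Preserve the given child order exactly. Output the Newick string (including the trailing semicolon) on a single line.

Answer: ((C,T,(((V,Y,R),X),S,(D,B)),U),N);

Derivation:
internal I5 with children ['I4', 'N']
  internal I4 with children ['C', 'T', 'I3', 'U']
    leaf 'C' → 'C'
    leaf 'T' → 'T'
    internal I3 with children ['I1', 'S', 'I2']
      internal I1 with children ['I0', 'X']
        internal I0 with children ['V', 'Y', 'R']
          leaf 'V' → 'V'
          leaf 'Y' → 'Y'
          leaf 'R' → 'R'
        → '(V,Y,R)'
        leaf 'X' → 'X'
      → '((V,Y,R),X)'
      leaf 'S' → 'S'
      internal I2 with children ['D', 'B']
        leaf 'D' → 'D'
        leaf 'B' → 'B'
      → '(D,B)'
    → '(((V,Y,R),X),S,(D,B))'
    leaf 'U' → 'U'
  → '(C,T,(((V,Y,R),X),S,(D,B)),U)'
  leaf 'N' → 'N'
→ '((C,T,(((V,Y,R),X),S,(D,B)),U),N)'
Final: ((C,T,(((V,Y,R),X),S,(D,B)),U),N);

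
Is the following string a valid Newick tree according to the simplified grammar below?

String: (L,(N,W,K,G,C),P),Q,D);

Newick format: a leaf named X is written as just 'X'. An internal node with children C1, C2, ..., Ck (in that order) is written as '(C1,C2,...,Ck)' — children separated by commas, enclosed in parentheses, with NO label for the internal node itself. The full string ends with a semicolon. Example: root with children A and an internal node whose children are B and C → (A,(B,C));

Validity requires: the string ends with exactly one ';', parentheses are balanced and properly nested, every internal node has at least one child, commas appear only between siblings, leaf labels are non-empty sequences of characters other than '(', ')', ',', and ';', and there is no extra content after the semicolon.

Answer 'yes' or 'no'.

Input: (L,(N,W,K,G,C),P),Q,D);
Paren balance: 2 '(' vs 3 ')' MISMATCH
Ends with single ';': True
Full parse: FAILS (extra content after tree at pos 17)
Valid: False

Answer: no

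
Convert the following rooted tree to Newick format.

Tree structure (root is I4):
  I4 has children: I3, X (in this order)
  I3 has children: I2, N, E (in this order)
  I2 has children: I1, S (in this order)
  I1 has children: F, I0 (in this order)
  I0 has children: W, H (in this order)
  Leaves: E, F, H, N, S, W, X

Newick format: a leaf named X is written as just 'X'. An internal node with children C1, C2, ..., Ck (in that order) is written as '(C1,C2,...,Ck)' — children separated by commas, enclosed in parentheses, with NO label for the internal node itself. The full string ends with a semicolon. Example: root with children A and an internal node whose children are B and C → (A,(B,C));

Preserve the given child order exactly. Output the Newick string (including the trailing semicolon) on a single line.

Answer: ((((F,(W,H)),S),N,E),X);

Derivation:
internal I4 with children ['I3', 'X']
  internal I3 with children ['I2', 'N', 'E']
    internal I2 with children ['I1', 'S']
      internal I1 with children ['F', 'I0']
        leaf 'F' → 'F'
        internal I0 with children ['W', 'H']
          leaf 'W' → 'W'
          leaf 'H' → 'H'
        → '(W,H)'
      → '(F,(W,H))'
      leaf 'S' → 'S'
    → '((F,(W,H)),S)'
    leaf 'N' → 'N'
    leaf 'E' → 'E'
  → '(((F,(W,H)),S),N,E)'
  leaf 'X' → 'X'
→ '((((F,(W,H)),S),N,E),X)'
Final: ((((F,(W,H)),S),N,E),X);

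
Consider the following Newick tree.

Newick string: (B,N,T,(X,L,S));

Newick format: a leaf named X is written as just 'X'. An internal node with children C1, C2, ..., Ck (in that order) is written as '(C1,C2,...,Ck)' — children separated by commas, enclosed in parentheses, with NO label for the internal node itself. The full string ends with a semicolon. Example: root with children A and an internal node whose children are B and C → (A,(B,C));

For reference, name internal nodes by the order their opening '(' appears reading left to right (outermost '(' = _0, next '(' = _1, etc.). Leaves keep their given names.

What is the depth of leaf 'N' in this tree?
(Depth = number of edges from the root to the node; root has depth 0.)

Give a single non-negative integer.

Answer: 1

Derivation:
Newick: (B,N,T,(X,L,S));
Naming internals by '(' encounter order: outermost '(' = _0, next = _1, ...
Query node: N
Path from root: _0 -> N
Depth of N: 1 (number of edges from root)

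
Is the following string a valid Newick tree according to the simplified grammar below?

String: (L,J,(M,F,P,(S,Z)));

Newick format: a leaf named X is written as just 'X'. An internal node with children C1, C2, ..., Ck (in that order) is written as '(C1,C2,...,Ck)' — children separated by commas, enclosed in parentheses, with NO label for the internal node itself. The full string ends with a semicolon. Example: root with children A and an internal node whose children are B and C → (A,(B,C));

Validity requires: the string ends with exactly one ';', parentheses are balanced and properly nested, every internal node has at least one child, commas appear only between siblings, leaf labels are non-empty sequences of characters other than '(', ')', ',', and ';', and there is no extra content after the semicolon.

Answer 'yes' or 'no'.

Answer: yes

Derivation:
Input: (L,J,(M,F,P,(S,Z)));
Paren balance: 3 '(' vs 3 ')' OK
Ends with single ';': True
Full parse: OK
Valid: True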